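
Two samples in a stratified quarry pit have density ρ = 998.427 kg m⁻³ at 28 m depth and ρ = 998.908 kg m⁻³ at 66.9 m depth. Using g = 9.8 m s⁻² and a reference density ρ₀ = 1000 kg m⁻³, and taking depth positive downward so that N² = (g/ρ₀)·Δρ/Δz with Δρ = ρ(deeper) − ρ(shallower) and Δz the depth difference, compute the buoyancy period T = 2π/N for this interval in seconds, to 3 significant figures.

571 s

Δρ = 998.908 − 998.427 = 0.481 kg m⁻³ over Δz = 66.9 − 28 = 38.9 m.
N² = (9.8/1000) × (0.481/38.9) = 1.2118 × 10⁻⁴ s⁻².
N = √(1.2118 × 10⁻⁴) = 0.011008 rad s⁻¹, so T = 2π/N = 570.78 s ≈ 571 s.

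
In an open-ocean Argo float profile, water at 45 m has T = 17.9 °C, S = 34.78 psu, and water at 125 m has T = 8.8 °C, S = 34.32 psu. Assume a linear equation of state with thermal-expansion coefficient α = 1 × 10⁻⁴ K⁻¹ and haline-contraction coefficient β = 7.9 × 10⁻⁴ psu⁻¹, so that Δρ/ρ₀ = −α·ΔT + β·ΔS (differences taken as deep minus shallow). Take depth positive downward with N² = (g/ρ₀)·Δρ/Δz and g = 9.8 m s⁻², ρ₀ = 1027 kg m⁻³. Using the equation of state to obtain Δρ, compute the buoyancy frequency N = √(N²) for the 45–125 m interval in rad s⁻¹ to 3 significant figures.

8.18 × 10⁻³ rad s⁻¹

ΔT = -9.1 K, ΔS = -0.46 psu (deep − shallow).
Δρ/ρ₀ = −αΔT + βΔS = 9.10 × 10⁻⁴ − 3.634 × 10⁻⁴ = 5.466 × 10⁻⁴, so Δρ ≈ 0.5614 kg m⁻³.
N² = (g/ρ₀)·Δρ/Δz = g·(Δρ/ρ₀)/Δz = 9.8 × 5.466 × 10⁻⁴ / 80 = 6.6958 × 10⁻⁵ s⁻².
N = √(6.6958 × 10⁻⁵) = 8.1828 × 10⁻³ rad s⁻¹ ≈ 8.18 × 10⁻³ rad s⁻¹.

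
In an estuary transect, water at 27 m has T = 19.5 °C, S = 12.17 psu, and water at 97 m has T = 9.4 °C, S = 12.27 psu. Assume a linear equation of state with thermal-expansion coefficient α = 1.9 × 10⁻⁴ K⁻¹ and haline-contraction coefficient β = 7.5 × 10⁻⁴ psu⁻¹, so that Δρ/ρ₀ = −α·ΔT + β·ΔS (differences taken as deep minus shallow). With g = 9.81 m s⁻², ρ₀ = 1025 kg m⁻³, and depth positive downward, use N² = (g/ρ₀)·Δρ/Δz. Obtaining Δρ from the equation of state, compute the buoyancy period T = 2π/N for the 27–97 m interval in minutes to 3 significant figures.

ΔT = -10.1 K, ΔS = +0.10 psu (deep − shallow).
Δρ/ρ₀ = −αΔT + βΔS = 1.919 × 10⁻³ + 7.50 × 10⁻⁵ = 1.994 × 10⁻³, so Δρ ≈ 2.044 kg m⁻³.
N² = (g/ρ₀)·Δρ/Δz = g·(Δρ/ρ₀)/Δz = 9.81 × 1.994 × 10⁻³ / 70 = 2.7944 × 10⁻⁴ s⁻².
N = √(2.7944 × 10⁻⁴) = 0.016716 rad s⁻¹ → T = 2π/N = 375.88 s = 6.2647 min ≈ 6.26 min.

6.26 min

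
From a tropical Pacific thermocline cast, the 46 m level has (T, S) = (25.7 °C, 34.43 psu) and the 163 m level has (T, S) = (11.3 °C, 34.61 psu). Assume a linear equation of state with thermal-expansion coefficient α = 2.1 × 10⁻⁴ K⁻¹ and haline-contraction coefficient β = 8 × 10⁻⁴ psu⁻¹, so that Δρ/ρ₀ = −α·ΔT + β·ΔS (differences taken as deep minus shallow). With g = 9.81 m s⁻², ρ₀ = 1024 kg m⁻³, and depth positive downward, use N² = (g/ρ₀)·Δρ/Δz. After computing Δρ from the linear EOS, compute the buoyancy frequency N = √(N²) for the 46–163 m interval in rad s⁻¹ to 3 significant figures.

0.0163 rad s⁻¹

ΔT = -14.4 K, ΔS = +0.18 psu (deep − shallow).
Δρ/ρ₀ = −αΔT + βΔS = 3.024 × 10⁻³ + 1.44 × 10⁻⁴ = 3.168 × 10⁻³, so Δρ ≈ 3.244 kg m⁻³.
N² = (g/ρ₀)·Δρ/Δz = g·(Δρ/ρ₀)/Δz = 9.81 × 3.168 × 10⁻³ / 117 = 2.6562 × 10⁻⁴ s⁻².
N = √(2.6562 × 10⁻⁴) = 0.016298 rad s⁻¹ ≈ 0.0163 rad s⁻¹.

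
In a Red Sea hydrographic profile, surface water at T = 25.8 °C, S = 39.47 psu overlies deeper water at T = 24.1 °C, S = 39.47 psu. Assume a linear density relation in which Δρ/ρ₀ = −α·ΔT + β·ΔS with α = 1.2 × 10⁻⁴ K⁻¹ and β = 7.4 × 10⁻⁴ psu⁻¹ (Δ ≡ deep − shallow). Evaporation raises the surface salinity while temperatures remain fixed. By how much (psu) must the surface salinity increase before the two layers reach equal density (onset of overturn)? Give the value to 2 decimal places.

Neutral buoyancy requires −α(T_deep − T_surf) + β(S_deep − S_surf′) = 0.
S_surf′ = S_deep − (α/β)·ΔT = 39.47 − (1.2 × 10⁻⁴/7.4 × 10⁻⁴)·(-1.7) = 39.7457 psu.
Increase required: 39.7457 − 39.47 = 0.2757 psu.

0.28 psu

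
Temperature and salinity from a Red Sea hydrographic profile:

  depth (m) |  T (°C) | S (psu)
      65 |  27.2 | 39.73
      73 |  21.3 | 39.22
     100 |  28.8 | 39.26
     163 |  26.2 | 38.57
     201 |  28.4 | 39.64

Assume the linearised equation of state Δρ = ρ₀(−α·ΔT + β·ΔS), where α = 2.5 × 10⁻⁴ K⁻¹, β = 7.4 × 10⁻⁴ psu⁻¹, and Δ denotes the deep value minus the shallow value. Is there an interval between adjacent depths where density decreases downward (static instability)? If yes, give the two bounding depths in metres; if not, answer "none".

73–100 m

Evaluate Δρ/ρ₀ = −αΔT + βΔS across each adjacent pair:
  65–73 m: −αΔT+βΔS = −(2.5 × 10⁻⁴)(-5.9)+(7.4 × 10⁻⁴)(-0.51) = 1.1 × 10⁻³ → stable
  73–100 m: −αΔT+βΔS = −(2.5 × 10⁻⁴)(+7.5)+(7.4 × 10⁻⁴)(+0.04) = -1.8 × 10⁻³ → UNSTABLE
  100–163 m: −αΔT+βΔS = −(2.5 × 10⁻⁴)(-2.6)+(7.4 × 10⁻⁴)(-0.69) = 1.4 × 10⁻⁴ → stable
  163–201 m: −αΔT+βΔS = −(2.5 × 10⁻⁴)(+2.2)+(7.4 × 10⁻⁴)(+1.07) = 2.4 × 10⁻⁴ → stable
The 73–100 m interval has Δρ < 0: lighter water underlies denser water.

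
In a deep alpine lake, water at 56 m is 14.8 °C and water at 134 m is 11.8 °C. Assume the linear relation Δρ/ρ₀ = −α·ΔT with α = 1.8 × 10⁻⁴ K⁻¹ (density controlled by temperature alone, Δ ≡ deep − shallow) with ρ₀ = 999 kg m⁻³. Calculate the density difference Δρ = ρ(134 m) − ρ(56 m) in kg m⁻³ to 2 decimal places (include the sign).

+0.54 kg m⁻³

ΔT = -3.0 K, Δρ/ρ₀ = −αΔT = 5.40 × 10⁻⁴.
Δρ = 999 × (5.40 × 10⁻⁴) = +0.54 kg m⁻³.
Positive Δρ: denser below, stable.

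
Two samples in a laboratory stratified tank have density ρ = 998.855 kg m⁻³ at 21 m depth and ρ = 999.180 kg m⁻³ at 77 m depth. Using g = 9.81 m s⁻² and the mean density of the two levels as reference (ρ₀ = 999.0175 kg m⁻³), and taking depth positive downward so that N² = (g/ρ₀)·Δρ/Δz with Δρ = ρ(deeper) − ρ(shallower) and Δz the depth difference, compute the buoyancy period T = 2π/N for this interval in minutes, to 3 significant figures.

13.9 min

Δρ = 999.180 − 998.855 = 0.325 kg m⁻³ over Δz = 77 − 21 = 56 m.
N² = (9.81/999.0175) × (0.325/56) = 5.6989 × 10⁻⁵ s⁻².
N = √(5.6989 × 10⁻⁵) = 7.5491 × 10⁻³ rad s⁻¹, so T = 2π/N = 832.31 s = 13.872 min ≈ 13.9 min.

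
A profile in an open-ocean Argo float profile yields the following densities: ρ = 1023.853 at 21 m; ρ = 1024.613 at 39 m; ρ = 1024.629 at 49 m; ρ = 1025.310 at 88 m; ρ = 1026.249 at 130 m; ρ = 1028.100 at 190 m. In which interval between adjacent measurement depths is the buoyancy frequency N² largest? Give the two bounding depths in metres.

21–39 m

Compute the density gradient over each adjacent pair:
  21–39 m: Δρ/Δz = 0.760/18 = 0.042 kg m⁻⁴
  39–49 m: Δρ/Δz = 0.016/10 = 1.6 × 10⁻³ kg m⁻⁴
  49–88 m: Δρ/Δz = 0.681/39 = 0.017 kg m⁻⁴
  88–130 m: Δρ/Δz = 0.939/42 = 0.022 kg m⁻⁴
  130–190 m: Δρ/Δz = 1.851/60 = 0.031 kg m⁻⁴
The largest gradient is in the 21–39 m interval — the pycnocline.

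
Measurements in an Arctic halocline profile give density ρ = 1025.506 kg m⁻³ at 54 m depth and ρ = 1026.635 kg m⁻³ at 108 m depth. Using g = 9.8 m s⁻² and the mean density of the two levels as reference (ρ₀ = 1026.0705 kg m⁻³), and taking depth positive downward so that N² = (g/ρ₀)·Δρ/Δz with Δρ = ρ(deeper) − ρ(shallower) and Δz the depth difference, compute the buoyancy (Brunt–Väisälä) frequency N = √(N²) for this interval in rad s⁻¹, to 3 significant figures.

0.0141 rad s⁻¹

Δρ = 1026.635 − 1025.506 = 1.129 kg m⁻³ over Δz = 108 − 54 = 54 m.
N² = (9.8/1026.0705) × (1.129/54) = 1.9969 × 10⁻⁴ s⁻².
N = √(1.9969 × 10⁻⁴) = 0.014131 rad s⁻¹ ≈ 0.0141 rad s⁻¹.
A positive N² confirms static stability across the interval.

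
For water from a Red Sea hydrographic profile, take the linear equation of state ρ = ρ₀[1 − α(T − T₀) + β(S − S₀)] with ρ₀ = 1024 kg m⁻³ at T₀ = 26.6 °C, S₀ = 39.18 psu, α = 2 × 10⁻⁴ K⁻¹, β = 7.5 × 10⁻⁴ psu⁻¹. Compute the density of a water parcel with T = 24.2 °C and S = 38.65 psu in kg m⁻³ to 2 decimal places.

T − T₀ = -2.4 K, S − S₀ = -0.53 psu.
Bracket = 1 − α·(-2.4) + β·(-0.53) = 1 + (8.25 × 10⁻⁵) = 1.0000825.
ρ = 1024 × 1.0000825 = 1024.08 kg m⁻³.

1024.08 kg m⁻³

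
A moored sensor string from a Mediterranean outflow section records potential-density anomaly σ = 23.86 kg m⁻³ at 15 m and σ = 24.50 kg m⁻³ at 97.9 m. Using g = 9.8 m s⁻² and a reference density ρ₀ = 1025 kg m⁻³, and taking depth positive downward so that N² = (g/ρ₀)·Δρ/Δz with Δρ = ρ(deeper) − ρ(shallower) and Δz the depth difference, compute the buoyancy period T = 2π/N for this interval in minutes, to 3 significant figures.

12.2 min

Δρ = 1024.50 − 1023.86 = 0.64 kg m⁻³ over Δz = 97.9 − 15 = 82.9 m.
N² = (9.8/1025) × (0.64/82.9) = 7.3812 × 10⁻⁵ s⁻².
N = √(7.3812 × 10⁻⁵) = 8.5914 × 10⁻³ rad s⁻¹, so T = 2π/N = 731.33 s = 12.189 min ≈ 12.2 min.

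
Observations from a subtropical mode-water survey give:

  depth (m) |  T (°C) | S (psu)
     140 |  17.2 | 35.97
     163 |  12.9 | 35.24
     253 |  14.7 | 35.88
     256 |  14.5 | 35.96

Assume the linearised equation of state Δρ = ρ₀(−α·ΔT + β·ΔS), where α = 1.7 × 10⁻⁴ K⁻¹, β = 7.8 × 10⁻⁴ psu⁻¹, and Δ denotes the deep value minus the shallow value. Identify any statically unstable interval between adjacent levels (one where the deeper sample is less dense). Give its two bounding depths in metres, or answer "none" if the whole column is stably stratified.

Evaluate Δρ/ρ₀ = −αΔT + βΔS across each adjacent pair:
  140–163 m: −αΔT+βΔS = −(1.7 × 10⁻⁴)(-4.3)+(7.8 × 10⁻⁴)(-0.73) = 1.6 × 10⁻⁴ → stable
  163–253 m: −αΔT+βΔS = −(1.7 × 10⁻⁴)(+1.8)+(7.8 × 10⁻⁴)(+0.64) = 1.9 × 10⁻⁴ → stable
  253–256 m: −αΔT+βΔS = −(1.7 × 10⁻⁴)(-0.2)+(7.8 × 10⁻⁴)(+0.08) = 9.6 × 10⁻⁵ → stable
Every interval has Δρ > 0: the column is stably stratified throughout.

none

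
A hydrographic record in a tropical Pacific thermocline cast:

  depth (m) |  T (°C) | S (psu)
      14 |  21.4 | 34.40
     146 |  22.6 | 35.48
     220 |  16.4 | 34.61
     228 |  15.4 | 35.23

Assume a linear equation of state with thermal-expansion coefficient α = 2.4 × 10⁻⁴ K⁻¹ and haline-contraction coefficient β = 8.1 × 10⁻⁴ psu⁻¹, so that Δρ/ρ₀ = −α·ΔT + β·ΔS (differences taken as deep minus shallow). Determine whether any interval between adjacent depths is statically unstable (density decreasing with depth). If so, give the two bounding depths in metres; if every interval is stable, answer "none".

none

Evaluate Δρ/ρ₀ = −αΔT + βΔS across each adjacent pair:
  14–146 m: −αΔT+βΔS = −(2.4 × 10⁻⁴)(+1.2)+(8.1 × 10⁻⁴)(+1.08) = 5.9 × 10⁻⁴ → stable
  146–220 m: −αΔT+βΔS = −(2.4 × 10⁻⁴)(-6.2)+(8.1 × 10⁻⁴)(-0.87) = 7.8 × 10⁻⁴ → stable
  220–228 m: −αΔT+βΔS = −(2.4 × 10⁻⁴)(-1.0)+(8.1 × 10⁻⁴)(+0.62) = 7.4 × 10⁻⁴ → stable
Every interval has Δρ > 0: the column is stably stratified throughout.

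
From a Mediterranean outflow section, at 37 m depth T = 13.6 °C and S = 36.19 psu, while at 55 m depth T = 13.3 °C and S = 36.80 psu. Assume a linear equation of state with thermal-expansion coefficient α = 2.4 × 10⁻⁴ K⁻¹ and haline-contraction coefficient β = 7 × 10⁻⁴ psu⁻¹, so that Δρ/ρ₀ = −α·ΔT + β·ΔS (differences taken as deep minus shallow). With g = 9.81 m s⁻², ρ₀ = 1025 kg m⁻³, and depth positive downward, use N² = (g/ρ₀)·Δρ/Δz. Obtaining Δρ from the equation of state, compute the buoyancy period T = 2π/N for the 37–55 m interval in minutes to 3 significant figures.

6.35 min

ΔT = -0.3 K, ΔS = +0.61 psu (deep − shallow).
Δρ/ρ₀ = −αΔT + βΔS = 7.20 × 10⁻⁵ + 4.27 × 10⁻⁴ = 4.99 × 10⁻⁴, so Δρ ≈ 0.5115 kg m⁻³.
N² = (g/ρ₀)·Δρ/Δz = g·(Δρ/ρ₀)/Δz = 9.81 × 4.99 × 10⁻⁴ / 18 = 2.7195 × 10⁻⁴ s⁻².
N = √(2.7195 × 10⁻⁴) = 0.016491 rad s⁻¹ → T = 2π/N = 381.01 s = 6.3502 min ≈ 6.35 min.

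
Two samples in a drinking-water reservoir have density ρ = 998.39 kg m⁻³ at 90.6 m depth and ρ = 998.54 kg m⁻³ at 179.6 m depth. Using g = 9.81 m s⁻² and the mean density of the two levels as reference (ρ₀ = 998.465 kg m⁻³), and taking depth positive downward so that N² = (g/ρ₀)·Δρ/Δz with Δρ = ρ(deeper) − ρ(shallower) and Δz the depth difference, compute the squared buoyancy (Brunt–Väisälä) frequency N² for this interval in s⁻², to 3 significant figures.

Δρ = 998.54 − 998.39 = 0.15 kg m⁻³ over Δz = 179.6 − 90.6 = 89 m.
N² = (9.81/998.465) × (0.15/89) = 1.6559 × 10⁻⁵ s⁻² ≈ 1.66 × 10⁻⁵ s⁻².

1.66 × 10⁻⁵ s⁻²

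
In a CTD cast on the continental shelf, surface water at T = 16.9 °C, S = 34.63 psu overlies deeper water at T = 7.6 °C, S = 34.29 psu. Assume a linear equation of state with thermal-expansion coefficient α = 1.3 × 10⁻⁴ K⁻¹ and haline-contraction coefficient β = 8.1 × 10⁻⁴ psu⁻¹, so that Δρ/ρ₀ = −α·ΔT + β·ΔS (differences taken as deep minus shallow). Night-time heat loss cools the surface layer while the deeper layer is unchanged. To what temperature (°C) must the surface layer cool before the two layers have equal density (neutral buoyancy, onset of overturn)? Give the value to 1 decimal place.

9.7 °C

Neutral buoyancy requires Δρ = 0, i.e. −α(T_deep − T_surf′) + β(S_deep − S_surf) = 0.
T_surf′ = T_deep − (β/α)·ΔS = 7.6 − (8.1 × 10⁻⁴/1.3 × 10⁻⁴)·(-0.34) = 9.718 °C.
Cooling required: 16.9 − (9.718) = 7.182 °C.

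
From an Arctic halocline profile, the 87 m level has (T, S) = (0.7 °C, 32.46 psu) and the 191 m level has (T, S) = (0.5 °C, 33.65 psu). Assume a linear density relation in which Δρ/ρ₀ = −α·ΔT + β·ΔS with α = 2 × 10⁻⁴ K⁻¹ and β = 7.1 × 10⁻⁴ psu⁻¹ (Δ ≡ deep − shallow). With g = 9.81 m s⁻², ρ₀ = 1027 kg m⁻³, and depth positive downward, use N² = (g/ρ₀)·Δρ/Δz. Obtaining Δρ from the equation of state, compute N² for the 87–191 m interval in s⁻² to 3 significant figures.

ΔT = -0.2 K, ΔS = +1.19 psu (deep − shallow).
Δρ/ρ₀ = −αΔT + βΔS = 4.00 × 10⁻⁵ + 8.449 × 10⁻⁴ = 8.849 × 10⁻⁴, so Δρ ≈ 0.9088 kg m⁻³.
N² = (g/ρ₀)·Δρ/Δz = g·(Δρ/ρ₀)/Δz = 9.81 × 8.849 × 10⁻⁴ / 104 = 8.3470 × 10⁻⁵ s⁻² ≈ 8.35 × 10⁻⁵ s⁻².

8.35 × 10⁻⁵ s⁻²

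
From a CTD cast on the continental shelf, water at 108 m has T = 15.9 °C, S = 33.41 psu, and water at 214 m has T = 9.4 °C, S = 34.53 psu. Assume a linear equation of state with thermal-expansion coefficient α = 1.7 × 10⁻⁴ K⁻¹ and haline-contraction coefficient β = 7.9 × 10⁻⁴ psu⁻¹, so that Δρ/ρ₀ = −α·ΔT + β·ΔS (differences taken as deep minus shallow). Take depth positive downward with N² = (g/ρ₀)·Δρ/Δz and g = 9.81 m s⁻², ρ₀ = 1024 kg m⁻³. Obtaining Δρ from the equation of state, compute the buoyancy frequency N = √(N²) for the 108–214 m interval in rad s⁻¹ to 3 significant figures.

ΔT = -6.5 K, ΔS = +1.12 psu (deep − shallow).
Δρ/ρ₀ = −αΔT + βΔS = 1.105 × 10⁻³ + 8.848 × 10⁻⁴ = 1.9898 × 10⁻³, so Δρ ≈ 2.038 kg m⁻³.
N² = (g/ρ₀)·Δρ/Δz = g·(Δρ/ρ₀)/Δz = 9.81 × 1.9898 × 10⁻³ / 106 = 1.8415 × 10⁻⁴ s⁻².
N = √(1.8415 × 10⁻⁴) = 0.013570 rad s⁻¹ ≈ 0.0136 rad s⁻¹.

0.0136 rad s⁻¹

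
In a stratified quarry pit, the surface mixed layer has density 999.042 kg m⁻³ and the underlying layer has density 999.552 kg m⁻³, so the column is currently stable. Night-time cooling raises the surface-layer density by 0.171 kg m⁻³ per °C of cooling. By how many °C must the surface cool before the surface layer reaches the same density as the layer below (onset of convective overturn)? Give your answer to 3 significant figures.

Density deficit of the surface layer: 999.552 − 999.042 = 0.51 kg m⁻³.
Required change = 0.51 / 0.171 = 2.98 °C.

2.98 °C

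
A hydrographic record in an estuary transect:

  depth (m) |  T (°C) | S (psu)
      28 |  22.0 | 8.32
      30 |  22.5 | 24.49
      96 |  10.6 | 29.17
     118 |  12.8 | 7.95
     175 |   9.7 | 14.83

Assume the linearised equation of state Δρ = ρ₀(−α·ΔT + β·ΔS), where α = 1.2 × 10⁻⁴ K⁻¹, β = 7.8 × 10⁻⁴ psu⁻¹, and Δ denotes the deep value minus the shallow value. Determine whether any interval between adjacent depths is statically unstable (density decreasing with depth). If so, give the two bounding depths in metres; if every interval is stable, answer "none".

96–118 m

Evaluate Δρ/ρ₀ = −αΔT + βΔS across each adjacent pair:
  28–30 m: −αΔT+βΔS = −(1.2 × 10⁻⁴)(+0.5)+(7.8 × 10⁻⁴)(+16.17) = 0.013 → stable
  30–96 m: −αΔT+βΔS = −(1.2 × 10⁻⁴)(-11.9)+(7.8 × 10⁻⁴)(+4.68) = 5.1 × 10⁻³ → stable
  96–118 m: −αΔT+βΔS = −(1.2 × 10⁻⁴)(+2.2)+(7.8 × 10⁻⁴)(-21.22) = -0.017 → UNSTABLE
  118–175 m: −αΔT+βΔS = −(1.2 × 10⁻⁴)(-3.1)+(7.8 × 10⁻⁴)(+6.88) = 5.7 × 10⁻³ → stable
The 96–118 m interval has Δρ < 0: lighter water underlies denser water.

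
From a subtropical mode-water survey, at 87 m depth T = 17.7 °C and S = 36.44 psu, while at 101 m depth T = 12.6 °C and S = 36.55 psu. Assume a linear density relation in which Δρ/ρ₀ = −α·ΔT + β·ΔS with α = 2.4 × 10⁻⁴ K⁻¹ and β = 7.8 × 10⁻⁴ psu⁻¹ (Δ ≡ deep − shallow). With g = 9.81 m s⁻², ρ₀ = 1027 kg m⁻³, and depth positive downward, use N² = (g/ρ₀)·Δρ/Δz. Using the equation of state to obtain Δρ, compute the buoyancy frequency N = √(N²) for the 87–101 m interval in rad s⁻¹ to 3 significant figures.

0.0303 rad s⁻¹

ΔT = -5.1 K, ΔS = +0.11 psu (deep − shallow).
Δρ/ρ₀ = −αΔT + βΔS = 1.224 × 10⁻³ + 8.58 × 10⁻⁵ = 1.3098 × 10⁻³, so Δρ ≈ 1.345 kg m⁻³.
N² = (g/ρ₀)·Δρ/Δz = g·(Δρ/ρ₀)/Δz = 9.81 × 1.3098 × 10⁻³ / 14 = 9.1780 × 10⁻⁴ s⁻².
N = √(9.1780 × 10⁻⁴) = 0.030295 rad s⁻¹ ≈ 0.0303 rad s⁻¹.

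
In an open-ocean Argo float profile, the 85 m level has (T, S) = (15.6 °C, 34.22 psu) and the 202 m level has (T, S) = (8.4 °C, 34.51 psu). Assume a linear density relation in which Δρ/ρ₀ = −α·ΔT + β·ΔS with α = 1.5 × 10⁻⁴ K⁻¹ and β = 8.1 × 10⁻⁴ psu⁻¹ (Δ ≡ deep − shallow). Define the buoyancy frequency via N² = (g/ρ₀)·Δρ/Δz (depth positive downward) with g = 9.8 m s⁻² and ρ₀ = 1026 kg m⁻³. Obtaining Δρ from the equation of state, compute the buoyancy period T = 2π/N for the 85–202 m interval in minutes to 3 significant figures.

ΔT = -7.2 K, ΔS = +0.29 psu (deep − shallow).
Δρ/ρ₀ = −αΔT + βΔS = 1.08 × 10⁻³ + 2.349 × 10⁻⁴ = 1.3149 × 10⁻³, so Δρ ≈ 1.349 kg m⁻³.
N² = (g/ρ₀)·Δρ/Δz = g·(Δρ/ρ₀)/Δz = 9.8 × 1.3149 × 10⁻³ / 117 = 1.1014 × 10⁻⁴ s⁻².
N = √(1.1014 × 10⁻⁴) = 0.010495 rad s⁻¹ → T = 2π/N = 598.68 s = 9.9780 min ≈ 9.98 min.

9.98 min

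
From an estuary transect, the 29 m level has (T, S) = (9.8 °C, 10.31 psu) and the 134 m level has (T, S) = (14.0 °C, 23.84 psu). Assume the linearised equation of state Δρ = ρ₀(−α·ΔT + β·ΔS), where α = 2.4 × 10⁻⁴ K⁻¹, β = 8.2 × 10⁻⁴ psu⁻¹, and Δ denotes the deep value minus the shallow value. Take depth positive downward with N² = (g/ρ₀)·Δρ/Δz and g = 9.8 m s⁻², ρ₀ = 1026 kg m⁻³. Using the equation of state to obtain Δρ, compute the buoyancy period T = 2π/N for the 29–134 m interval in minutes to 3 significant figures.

3.41 min

ΔT = +4.2 K, ΔS = +13.53 psu (deep − shallow).
Δρ/ρ₀ = −αΔT + βΔS = -1.008 × 10⁻³ + 0.0110946 = 0.0100866, so Δρ ≈ 10.35 kg m⁻³.
N² = (g/ρ₀)·Δρ/Δz = g·(Δρ/ρ₀)/Δz = 9.8 × 0.0100866 / 105 = 9.4142 × 10⁻⁴ s⁻².
N = √(9.4142 × 10⁻⁴) = 0.030683 rad s⁻¹ → T = 2π/N = 204.78 s = 3.4130 min ≈ 3.41 min.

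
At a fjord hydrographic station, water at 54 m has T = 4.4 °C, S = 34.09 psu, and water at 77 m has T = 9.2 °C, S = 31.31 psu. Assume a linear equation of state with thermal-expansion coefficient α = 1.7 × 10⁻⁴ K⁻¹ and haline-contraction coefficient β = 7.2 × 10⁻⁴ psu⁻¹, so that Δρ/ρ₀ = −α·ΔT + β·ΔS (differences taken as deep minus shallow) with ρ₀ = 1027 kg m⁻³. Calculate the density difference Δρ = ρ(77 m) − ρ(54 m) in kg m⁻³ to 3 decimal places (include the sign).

-2.894 kg m⁻³

ΔT = +4.8 K, ΔS = -2.78 psu (deep − shallow).
Δρ/ρ₀ = −(1.7 × 10⁻⁴)(+4.8) + (7.2 × 10⁻⁴)(-2.78) = -2.8176 × 10⁻³.
Δρ = 1027 × (-2.8176 × 10⁻³) = -2.894 kg m⁻³.
Negative Δρ: lighter below, statically unstable.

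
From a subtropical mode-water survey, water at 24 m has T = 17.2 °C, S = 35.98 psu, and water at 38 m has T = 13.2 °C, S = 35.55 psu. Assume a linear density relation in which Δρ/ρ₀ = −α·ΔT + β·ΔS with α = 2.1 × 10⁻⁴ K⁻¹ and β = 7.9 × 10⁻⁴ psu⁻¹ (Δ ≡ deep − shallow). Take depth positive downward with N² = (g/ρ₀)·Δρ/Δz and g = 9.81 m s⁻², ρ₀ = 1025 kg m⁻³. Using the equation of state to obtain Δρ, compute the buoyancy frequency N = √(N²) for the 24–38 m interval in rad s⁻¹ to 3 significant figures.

0.0187 rad s⁻¹

ΔT = -4.0 K, ΔS = -0.43 psu (deep − shallow).
Δρ/ρ₀ = −αΔT + βΔS = 8.40 × 10⁻⁴ − 3.397 × 10⁻⁴ = 5.003 × 10⁻⁴, so Δρ ≈ 0.5128 kg m⁻³.
N² = (g/ρ₀)·Δρ/Δz = g·(Δρ/ρ₀)/Δz = 9.81 × 5.003 × 10⁻⁴ / 14 = 3.5057 × 10⁻⁴ s⁻².
N = √(3.5057 × 10⁻⁴) = 0.018724 rad s⁻¹ ≈ 0.0187 rad s⁻¹.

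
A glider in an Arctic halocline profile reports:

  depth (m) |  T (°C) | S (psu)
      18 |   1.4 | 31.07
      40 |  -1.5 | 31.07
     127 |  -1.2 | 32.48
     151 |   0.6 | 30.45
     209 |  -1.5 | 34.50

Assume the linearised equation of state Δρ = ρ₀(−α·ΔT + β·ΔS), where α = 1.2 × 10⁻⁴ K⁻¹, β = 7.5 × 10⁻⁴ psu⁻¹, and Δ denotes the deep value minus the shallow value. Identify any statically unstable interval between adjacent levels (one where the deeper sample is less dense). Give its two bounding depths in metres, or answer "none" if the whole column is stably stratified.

127–151 m

Evaluate Δρ/ρ₀ = −αΔT + βΔS across each adjacent pair:
  18–40 m: −αΔT+βΔS = −(1.2 × 10⁻⁴)(-2.9)+(7.5 × 10⁻⁴)(+0.00) = 3.5 × 10⁻⁴ → stable
  40–127 m: −αΔT+βΔS = −(1.2 × 10⁻⁴)(+0.3)+(7.5 × 10⁻⁴)(+1.41) = 1.0 × 10⁻³ → stable
  127–151 m: −αΔT+βΔS = −(1.2 × 10⁻⁴)(+1.8)+(7.5 × 10⁻⁴)(-2.03) = -1.7 × 10⁻³ → UNSTABLE
  151–209 m: −αΔT+βΔS = −(1.2 × 10⁻⁴)(-2.1)+(7.5 × 10⁻⁴)(+4.05) = 3.3 × 10⁻³ → stable
The 127–151 m interval has Δρ < 0: lighter water underlies denser water.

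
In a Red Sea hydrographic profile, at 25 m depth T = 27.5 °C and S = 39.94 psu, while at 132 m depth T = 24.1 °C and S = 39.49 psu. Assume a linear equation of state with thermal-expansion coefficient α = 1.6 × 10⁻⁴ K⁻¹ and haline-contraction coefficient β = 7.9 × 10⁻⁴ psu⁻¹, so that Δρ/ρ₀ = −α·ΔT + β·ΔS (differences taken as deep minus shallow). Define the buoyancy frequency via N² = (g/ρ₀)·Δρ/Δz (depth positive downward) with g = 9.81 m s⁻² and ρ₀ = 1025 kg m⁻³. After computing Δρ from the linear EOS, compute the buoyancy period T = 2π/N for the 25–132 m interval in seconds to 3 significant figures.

1.51 × 10³ s

ΔT = -3.4 K, ΔS = -0.45 psu (deep − shallow).
Δρ/ρ₀ = −αΔT + βΔS = 5.44 × 10⁻⁴ − 3.555 × 10⁻⁴ = 1.885 × 10⁻⁴, so Δρ ≈ 0.1932 kg m⁻³.
N² = (g/ρ₀)·Δρ/Δz = g·(Δρ/ρ₀)/Δz = 9.81 × 1.885 × 10⁻⁴ / 107 = 1.7282 × 10⁻⁵ s⁻².
N = √(1.7282 × 10⁻⁵) = 4.1572 × 10⁻³ rad s⁻¹ → T = 2π/N = 1.5114 × 10³ s ≈ 1.51 × 10³ s.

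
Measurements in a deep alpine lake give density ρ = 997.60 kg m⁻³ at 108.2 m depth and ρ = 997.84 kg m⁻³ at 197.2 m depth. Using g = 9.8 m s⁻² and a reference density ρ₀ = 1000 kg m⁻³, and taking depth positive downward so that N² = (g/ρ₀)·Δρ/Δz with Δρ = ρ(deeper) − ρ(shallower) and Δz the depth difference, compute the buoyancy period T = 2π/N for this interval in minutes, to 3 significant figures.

Δρ = 997.84 − 997.60 = 0.24 kg m⁻³ over Δz = 197.2 − 108.2 = 89 m.
N² = (9.8/1000) × (0.24/89) = 2.6427 × 10⁻⁵ s⁻².
N = √(2.6427 × 10⁻⁵) = 5.1407 × 10⁻³ rad s⁻¹, so T = 2π/N = 1.2222 × 10³ s = 20.370 min ≈ 20.4 min.

20.4 min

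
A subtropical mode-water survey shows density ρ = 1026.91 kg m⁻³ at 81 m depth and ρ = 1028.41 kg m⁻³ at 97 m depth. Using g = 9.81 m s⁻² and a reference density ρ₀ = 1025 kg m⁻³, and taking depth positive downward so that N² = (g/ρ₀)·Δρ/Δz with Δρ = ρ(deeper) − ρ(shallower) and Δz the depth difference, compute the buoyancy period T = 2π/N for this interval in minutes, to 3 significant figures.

3.50 min

Δρ = 1028.41 − 1026.91 = 1.50 kg m⁻³ over Δz = 97 − 81 = 16 m.
N² = (9.81/1025) × (1.50/16) = 8.9726 × 10⁻⁴ s⁻².
N = √(8.9726 × 10⁻⁴) = 0.029954 rad s⁻¹, so T = 2π/N = 209.76 s = 3.4960 min ≈ 3.50 min.
N² > 0, so the interval is statically stable.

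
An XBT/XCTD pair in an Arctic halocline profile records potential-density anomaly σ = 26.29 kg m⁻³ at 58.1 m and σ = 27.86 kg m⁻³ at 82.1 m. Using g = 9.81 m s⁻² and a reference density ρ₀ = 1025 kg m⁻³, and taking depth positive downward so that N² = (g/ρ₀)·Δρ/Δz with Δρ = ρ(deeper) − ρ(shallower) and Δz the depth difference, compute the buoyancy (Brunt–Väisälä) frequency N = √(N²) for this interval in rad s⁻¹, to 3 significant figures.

Δρ = 1027.86 − 1026.29 = 1.57 kg m⁻³ over Δz = 82.1 − 58.1 = 24 m.
N² = (9.81/1025) × (1.57/24) = 6.2609 × 10⁻⁴ s⁻².
N = √(6.2609 × 10⁻⁴) = 0.025022 rad s⁻¹ ≈ 0.0250 rad s⁻¹.

0.0250 rad s⁻¹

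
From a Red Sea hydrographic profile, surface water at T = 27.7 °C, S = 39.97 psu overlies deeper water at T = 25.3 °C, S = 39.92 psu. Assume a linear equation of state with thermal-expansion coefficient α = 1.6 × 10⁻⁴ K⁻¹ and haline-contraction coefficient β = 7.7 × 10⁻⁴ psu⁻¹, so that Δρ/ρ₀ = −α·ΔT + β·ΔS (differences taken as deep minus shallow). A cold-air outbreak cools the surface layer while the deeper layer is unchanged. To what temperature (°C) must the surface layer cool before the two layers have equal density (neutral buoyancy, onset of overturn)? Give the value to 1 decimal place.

Neutral buoyancy requires Δρ = 0, i.e. −α(T_deep − T_surf′) + β(S_deep − S_surf) = 0.
T_surf′ = T_deep − (β/α)·ΔS = 25.3 − (7.7 × 10⁻⁴/1.6 × 10⁻⁴)·(-0.05) = 25.541 °C.
Cooling required: 27.7 − (25.541) = 2.159 °C.

25.5 °C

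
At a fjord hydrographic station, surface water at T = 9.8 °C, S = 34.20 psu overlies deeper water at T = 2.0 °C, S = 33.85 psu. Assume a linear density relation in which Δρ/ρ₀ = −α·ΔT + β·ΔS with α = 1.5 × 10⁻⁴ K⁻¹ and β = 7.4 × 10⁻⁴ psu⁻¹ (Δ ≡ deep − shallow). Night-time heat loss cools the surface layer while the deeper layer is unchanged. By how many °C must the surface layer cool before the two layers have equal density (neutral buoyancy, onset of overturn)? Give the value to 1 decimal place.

6.1 °C

Neutral buoyancy requires Δρ = 0, i.e. −α(T_deep − T_surf′) + β(S_deep − S_surf) = 0.
T_surf′ = T_deep − (β/α)·ΔS = 2.0 − (7.4 × 10⁻⁴/1.5 × 10⁻⁴)·(-0.35) = 3.727 °C.
Cooling required: 9.8 − (3.727) = 6.073 °C.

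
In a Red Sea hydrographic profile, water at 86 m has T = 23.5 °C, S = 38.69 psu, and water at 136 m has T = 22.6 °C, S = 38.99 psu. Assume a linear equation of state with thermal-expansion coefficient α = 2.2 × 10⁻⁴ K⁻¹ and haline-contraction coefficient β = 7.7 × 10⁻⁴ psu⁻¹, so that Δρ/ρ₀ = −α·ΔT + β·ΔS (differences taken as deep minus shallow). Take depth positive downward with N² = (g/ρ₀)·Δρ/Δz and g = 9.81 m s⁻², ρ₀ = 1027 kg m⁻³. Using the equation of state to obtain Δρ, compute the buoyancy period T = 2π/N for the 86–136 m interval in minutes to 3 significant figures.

ΔT = -0.9 K, ΔS = +0.30 psu (deep − shallow).
Δρ/ρ₀ = −αΔT + βΔS = 1.98 × 10⁻⁴ + 2.31 × 10⁻⁴ = 4.29 × 10⁻⁴, so Δρ ≈ 0.4406 kg m⁻³.
N² = (g/ρ₀)·Δρ/Δz = g·(Δρ/ρ₀)/Δz = 9.81 × 4.29 × 10⁻⁴ / 50 = 8.4170 × 10⁻⁵ s⁻².
N = √(8.4170 × 10⁻⁵) = 9.1744 × 10⁻³ rad s⁻¹ → T = 2π/N = 684.86 s = 11.414 min ≈ 11.4 min.

11.4 min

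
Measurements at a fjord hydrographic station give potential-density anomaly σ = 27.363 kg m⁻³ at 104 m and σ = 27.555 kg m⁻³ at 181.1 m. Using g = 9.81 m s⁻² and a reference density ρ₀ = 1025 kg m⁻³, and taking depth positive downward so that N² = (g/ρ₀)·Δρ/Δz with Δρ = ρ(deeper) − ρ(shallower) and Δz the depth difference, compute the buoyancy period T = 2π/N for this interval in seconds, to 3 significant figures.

Δρ = 1027.555 − 1027.363 = 0.192 kg m⁻³ over Δz = 181.1 − 104 = 77.1 m.
N² = (9.81/1025) × (0.192/77.1) = 2.3834 × 10⁻⁵ s⁻².
N = √(2.3834 × 10⁻⁵) = 4.8820 × 10⁻³ rad s⁻¹, so T = 2π/N = 1.2870 × 10³ s ≈ 1.29 × 10³ s.

1.29 × 10³ s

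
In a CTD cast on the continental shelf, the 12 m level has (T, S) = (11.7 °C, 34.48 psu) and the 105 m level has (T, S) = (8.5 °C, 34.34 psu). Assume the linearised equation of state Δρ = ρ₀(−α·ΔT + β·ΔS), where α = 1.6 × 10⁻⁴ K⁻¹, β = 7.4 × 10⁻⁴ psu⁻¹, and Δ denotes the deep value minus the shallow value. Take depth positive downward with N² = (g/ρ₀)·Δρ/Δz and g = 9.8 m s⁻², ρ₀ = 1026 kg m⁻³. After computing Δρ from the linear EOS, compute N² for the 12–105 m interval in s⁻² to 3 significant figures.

ΔT = -3.2 K, ΔS = -0.14 psu (deep − shallow).
Δρ/ρ₀ = −αΔT + βΔS = 5.12 × 10⁻⁴ − 1.036 × 10⁻⁴ = 4.084 × 10⁻⁴, so Δρ ≈ 0.4190 kg m⁻³.
N² = (g/ρ₀)·Δρ/Δz = g·(Δρ/ρ₀)/Δz = 9.8 × 4.084 × 10⁻⁴ / 93 = 4.3036 × 10⁻⁵ s⁻² ≈ 4.30 × 10⁻⁵ s⁻².

4.30 × 10⁻⁵ s⁻²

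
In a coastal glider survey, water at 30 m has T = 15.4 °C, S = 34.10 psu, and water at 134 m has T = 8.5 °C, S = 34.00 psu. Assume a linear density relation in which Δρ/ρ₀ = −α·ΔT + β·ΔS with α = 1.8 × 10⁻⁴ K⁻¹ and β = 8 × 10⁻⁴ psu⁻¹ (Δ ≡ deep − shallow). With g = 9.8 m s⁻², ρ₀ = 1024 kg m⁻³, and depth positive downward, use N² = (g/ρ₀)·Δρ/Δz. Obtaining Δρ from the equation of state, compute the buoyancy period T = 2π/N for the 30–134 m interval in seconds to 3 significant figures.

ΔT = -6.9 K, ΔS = -0.10 psu (deep − shallow).
Δρ/ρ₀ = −αΔT + βΔS = 1.242 × 10⁻³ − 8.00 × 10⁻⁵ = 1.162 × 10⁻³, so Δρ ≈ 1.190 kg m⁻³.
N² = (g/ρ₀)·Δρ/Δz = g·(Δρ/ρ₀)/Δz = 9.8 × 1.162 × 10⁻³ / 104 = 1.0950 × 10⁻⁴ s⁻².
N = √(1.0950 × 10⁻⁴) = 0.010464 rad s⁻¹ → T = 2π/N = 600.46 s ≈ 600 s.

600 s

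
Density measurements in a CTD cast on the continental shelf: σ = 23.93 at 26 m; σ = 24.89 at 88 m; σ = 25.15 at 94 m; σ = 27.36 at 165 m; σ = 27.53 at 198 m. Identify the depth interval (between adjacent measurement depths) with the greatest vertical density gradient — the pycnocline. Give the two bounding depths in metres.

88–94 m

Compute the density gradient over each adjacent pair:
  26–88 m: Δρ/Δz = 0.96/62 = 0.015 kg m⁻⁴
  88–94 m: Δρ/Δz = 0.26/6 = 0.043 kg m⁻⁴
  94–165 m: Δρ/Δz = 2.21/71 = 0.031 kg m⁻⁴
  165–198 m: Δρ/Δz = 0.17/33 = 5.2 × 10⁻³ kg m⁻⁴
The largest gradient is in the 88–94 m interval — the pycnocline.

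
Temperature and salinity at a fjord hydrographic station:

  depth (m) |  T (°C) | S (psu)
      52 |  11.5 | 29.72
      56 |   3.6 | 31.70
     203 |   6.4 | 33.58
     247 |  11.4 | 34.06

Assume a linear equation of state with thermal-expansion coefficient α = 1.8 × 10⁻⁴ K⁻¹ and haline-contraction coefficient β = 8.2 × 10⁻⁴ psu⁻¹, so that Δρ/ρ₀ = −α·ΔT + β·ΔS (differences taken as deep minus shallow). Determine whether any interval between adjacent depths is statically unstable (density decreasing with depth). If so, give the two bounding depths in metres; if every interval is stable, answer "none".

203–247 m

Evaluate Δρ/ρ₀ = −αΔT + βΔS across each adjacent pair:
  52–56 m: −αΔT+βΔS = −(1.8 × 10⁻⁴)(-7.9)+(8.2 × 10⁻⁴)(+1.98) = 3.0 × 10⁻³ → stable
  56–203 m: −αΔT+βΔS = −(1.8 × 10⁻⁴)(+2.8)+(8.2 × 10⁻⁴)(+1.88) = 1.0 × 10⁻³ → stable
  203–247 m: −αΔT+βΔS = −(1.8 × 10⁻⁴)(+5.0)+(8.2 × 10⁻⁴)(+0.48) = -5.1 × 10⁻⁴ → UNSTABLE
The 203–247 m interval has Δρ < 0: lighter water underlies denser water.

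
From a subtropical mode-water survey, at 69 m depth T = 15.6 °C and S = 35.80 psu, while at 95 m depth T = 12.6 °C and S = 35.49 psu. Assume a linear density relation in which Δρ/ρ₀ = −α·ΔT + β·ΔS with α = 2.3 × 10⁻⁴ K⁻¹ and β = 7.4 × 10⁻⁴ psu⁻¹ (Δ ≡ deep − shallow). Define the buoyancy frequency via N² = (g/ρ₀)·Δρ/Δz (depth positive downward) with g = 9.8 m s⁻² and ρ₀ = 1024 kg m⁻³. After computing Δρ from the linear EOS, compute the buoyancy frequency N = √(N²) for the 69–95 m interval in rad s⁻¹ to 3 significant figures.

0.0132 rad s⁻¹

ΔT = -3.0 K, ΔS = -0.31 psu (deep − shallow).
Δρ/ρ₀ = −αΔT + βΔS = 6.90 × 10⁻⁴ − 2.294 × 10⁻⁴ = 4.606 × 10⁻⁴, so Δρ ≈ 0.4717 kg m⁻³.
N² = (g/ρ₀)·Δρ/Δz = g·(Δρ/ρ₀)/Δz = 9.8 × 4.606 × 10⁻⁴ / 26 = 1.7361 × 10⁻⁴ s⁻².
N = √(1.7361 × 10⁻⁴) = 0.013176 rad s⁻¹ ≈ 0.0132 rad s⁻¹.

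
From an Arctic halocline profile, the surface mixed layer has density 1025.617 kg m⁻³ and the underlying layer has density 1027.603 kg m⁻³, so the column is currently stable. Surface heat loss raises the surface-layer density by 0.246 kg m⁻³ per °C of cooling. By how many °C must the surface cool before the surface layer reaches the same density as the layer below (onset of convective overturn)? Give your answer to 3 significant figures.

8.07 °C

Density deficit of the surface layer: 1027.603 − 1025.617 = 1.986 kg m⁻³.
Required change = 1.986 / 0.246 = 8.07 °C.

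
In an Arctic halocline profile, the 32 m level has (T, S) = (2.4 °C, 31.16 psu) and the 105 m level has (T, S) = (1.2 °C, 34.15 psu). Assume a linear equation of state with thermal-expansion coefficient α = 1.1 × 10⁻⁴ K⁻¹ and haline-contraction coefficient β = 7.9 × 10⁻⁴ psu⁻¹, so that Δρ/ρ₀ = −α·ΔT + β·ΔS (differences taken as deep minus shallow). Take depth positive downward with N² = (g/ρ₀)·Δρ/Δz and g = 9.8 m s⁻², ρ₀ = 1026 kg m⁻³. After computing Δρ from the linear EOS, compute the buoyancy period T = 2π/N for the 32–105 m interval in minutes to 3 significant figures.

ΔT = -1.2 K, ΔS = +2.99 psu (deep − shallow).
Δρ/ρ₀ = −αΔT + βΔS = 1.32 × 10⁻⁴ + 2.3621 × 10⁻³ = 2.4941 × 10⁻³, so Δρ ≈ 2.559 kg m⁻³.
N² = (g/ρ₀)·Δρ/Δz = g·(Δρ/ρ₀)/Δz = 9.8 × 2.4941 × 10⁻³ / 73 = 3.3482 × 10⁻⁴ s⁻².
N = √(3.3482 × 10⁻⁴) = 0.018298 rad s⁻¹ → T = 2π/N = 343.38 s = 5.7230 min ≈ 5.72 min.

5.72 min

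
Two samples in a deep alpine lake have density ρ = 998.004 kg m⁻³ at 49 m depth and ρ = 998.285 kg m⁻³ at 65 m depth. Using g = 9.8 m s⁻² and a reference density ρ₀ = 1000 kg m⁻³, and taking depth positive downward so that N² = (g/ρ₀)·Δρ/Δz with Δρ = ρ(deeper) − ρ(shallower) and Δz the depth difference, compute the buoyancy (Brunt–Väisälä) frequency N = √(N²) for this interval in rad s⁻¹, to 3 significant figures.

Δρ = 998.285 − 998.004 = 0.281 kg m⁻³ over Δz = 65 − 49 = 16 m.
N² = (9.8/1000) × (0.281/16) = 1.7211 × 10⁻⁴ s⁻².
N = √(1.7211 × 10⁻⁴) = 0.013119 rad s⁻¹ ≈ 0.0131 rad s⁻¹.

0.0131 rad s⁻¹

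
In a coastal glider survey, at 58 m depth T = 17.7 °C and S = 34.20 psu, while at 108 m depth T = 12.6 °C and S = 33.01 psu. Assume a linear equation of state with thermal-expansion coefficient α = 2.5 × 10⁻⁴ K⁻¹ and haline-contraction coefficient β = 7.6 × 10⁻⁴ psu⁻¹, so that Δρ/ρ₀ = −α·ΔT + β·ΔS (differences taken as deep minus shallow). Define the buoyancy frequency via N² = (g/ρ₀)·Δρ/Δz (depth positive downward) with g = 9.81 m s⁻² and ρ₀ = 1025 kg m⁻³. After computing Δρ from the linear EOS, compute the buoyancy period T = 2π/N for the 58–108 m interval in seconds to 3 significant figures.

737 s

ΔT = -5.1 K, ΔS = -1.19 psu (deep − shallow).
Δρ/ρ₀ = −αΔT + βΔS = 1.275 × 10⁻³ − 9.044 × 10⁻⁴ = 3.706 × 10⁻⁴, so Δρ ≈ 0.3799 kg m⁻³.
N² = (g/ρ₀)·Δρ/Δz = g·(Δρ/ρ₀)/Δz = 9.81 × 3.706 × 10⁻⁴ / 50 = 7.2712 × 10⁻⁵ s⁻².
N = √(7.2712 × 10⁻⁵) = 8.5271 × 10⁻³ rad s⁻¹ → T = 2π/N = 736.85 s ≈ 737 s.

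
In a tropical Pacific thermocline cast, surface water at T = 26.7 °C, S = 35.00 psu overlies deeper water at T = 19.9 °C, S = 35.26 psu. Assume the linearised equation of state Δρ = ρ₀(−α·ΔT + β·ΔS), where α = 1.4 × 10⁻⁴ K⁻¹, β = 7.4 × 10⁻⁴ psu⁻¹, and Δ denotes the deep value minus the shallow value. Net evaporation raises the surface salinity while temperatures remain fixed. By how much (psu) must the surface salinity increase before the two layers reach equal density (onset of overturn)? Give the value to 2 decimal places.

Neutral buoyancy requires −α(T_deep − T_surf) + β(S_deep − S_surf′) = 0.
S_surf′ = S_deep − (α/β)·ΔT = 35.26 − (1.4 × 10⁻⁴/7.4 × 10⁻⁴)·(-6.8) = 36.5465 psu.
Increase required: 36.5465 − 35.00 = 1.5465 psu.

1.55 psu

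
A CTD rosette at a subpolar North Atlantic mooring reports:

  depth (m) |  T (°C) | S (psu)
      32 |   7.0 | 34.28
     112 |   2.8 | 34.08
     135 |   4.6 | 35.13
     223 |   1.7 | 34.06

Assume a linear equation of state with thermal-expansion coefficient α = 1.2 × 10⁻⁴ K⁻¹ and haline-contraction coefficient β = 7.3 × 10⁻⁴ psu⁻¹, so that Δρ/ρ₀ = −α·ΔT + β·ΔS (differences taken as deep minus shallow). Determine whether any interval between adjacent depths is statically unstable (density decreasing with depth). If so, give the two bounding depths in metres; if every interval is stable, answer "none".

Evaluate Δρ/ρ₀ = −αΔT + βΔS across each adjacent pair:
  32–112 m: −αΔT+βΔS = −(1.2 × 10⁻⁴)(-4.2)+(7.3 × 10⁻⁴)(-0.20) = 3.6 × 10⁻⁴ → stable
  112–135 m: −αΔT+βΔS = −(1.2 × 10⁻⁴)(+1.8)+(7.3 × 10⁻⁴)(+1.05) = 5.5 × 10⁻⁴ → stable
  135–223 m: −αΔT+βΔS = −(1.2 × 10⁻⁴)(-2.9)+(7.3 × 10⁻⁴)(-1.07) = -4.3 × 10⁻⁴ → UNSTABLE
The 135–223 m interval has Δρ < 0: lighter water underlies denser water.

135–223 m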